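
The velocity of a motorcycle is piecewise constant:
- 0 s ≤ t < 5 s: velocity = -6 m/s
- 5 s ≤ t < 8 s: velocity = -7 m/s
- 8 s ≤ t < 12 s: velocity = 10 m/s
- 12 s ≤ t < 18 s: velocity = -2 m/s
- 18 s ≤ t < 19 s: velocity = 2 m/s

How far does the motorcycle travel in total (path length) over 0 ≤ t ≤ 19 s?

Total distance travelled is ∫|v| dt — sum the magnitudes of each area piece.
0–5 s: |-6| × 5 = 30 m
5–8 s: |-7| × 3 = 21 m
8–12 s: |10| × 4 = 40 m
12–18 s: |-2| × 6 = 12 m
18–19 s: |2| × 1 = 2 m
Total distance = 105 m

105 m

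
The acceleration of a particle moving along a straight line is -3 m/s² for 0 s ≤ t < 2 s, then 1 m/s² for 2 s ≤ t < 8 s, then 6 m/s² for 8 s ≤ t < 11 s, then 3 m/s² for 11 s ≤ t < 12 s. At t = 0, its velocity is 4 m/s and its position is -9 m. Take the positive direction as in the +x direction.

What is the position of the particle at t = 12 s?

On each constant-a segment, Δv = aΔt and Δx = v₀Δt + ½aΔt²; chain segment to segment.
0–2 s: v starts 4 m/s; Δx = 4·2 + ½·-3·2² = 2 m; v ends -2 m/s.
2–8 s: v starts -2 m/s; Δx = -2·6 + ½·1·6² = 6 m; v ends 4 m/s.
8–11 s: v starts 4 m/s; Δx = 4·3 + ½·6·3² = 39 m; v ends 22 m/s.
11–12 s: v starts 22 m/s; Δx = 22·1 + ½·3·1² = 23.5 m; v ends 25 m/s.
x(12) = -9 + Σ Δx = 61.5 m.

61.5 m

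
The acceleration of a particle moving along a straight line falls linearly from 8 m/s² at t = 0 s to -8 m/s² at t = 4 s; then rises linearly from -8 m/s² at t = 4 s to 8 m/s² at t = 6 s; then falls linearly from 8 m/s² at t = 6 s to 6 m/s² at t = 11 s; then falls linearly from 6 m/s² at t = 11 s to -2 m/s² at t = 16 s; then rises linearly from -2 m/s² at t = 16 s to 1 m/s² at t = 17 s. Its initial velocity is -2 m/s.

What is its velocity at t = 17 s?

42.5 m/s

Δv equals the area under the a-t graph; then v = v₀ + Δv.
0–4 s: ½(8 + -8)(4) = 0 m/s
4–6 s: ½(-8 + 8)(2) = 0 m/s
6–11 s: ½(8 + 6)(5) = 35 m/s
11–16 s: ½(6 + -2)(5) = 10 m/s
16–17 s: ½(-2 + 1)(1) = -0.5 m/s
Δv = 44.5 m/s, so v(17) = -2 + (44.5) = 42.5 m/s.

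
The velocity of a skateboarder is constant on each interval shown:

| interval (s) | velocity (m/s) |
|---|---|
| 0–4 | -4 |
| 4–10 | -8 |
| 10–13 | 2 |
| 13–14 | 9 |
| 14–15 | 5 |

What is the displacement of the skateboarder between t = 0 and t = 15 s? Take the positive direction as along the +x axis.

-44 m

Displacement is the signed area under the v-t curve.
0–4 s: -4 × 4 = -16 m
4–10 s: -8 × 6 = -48 m
10–13 s: 2 × 3 = 6 m
13–14 s: 9 × 1 = 9 m
14–15 s: 5 × 1 = 5 m
Net displacement = -44 m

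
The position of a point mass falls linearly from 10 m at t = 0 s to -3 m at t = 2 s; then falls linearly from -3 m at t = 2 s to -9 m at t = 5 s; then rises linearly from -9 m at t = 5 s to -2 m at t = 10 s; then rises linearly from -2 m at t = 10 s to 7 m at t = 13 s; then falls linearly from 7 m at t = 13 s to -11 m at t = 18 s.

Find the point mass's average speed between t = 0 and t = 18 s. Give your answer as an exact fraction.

Average speed = (total path length)/(elapsed time); on a piecewise-linear x-t graph the path length is Σ|Δx|.
0–2 s: |Δx| = |-3 − 10| = 13 m
2–5 s: |Δx| = |-9 − -3| = 6 m
5–10 s: |Δx| = |-2 − -9| = 7 m
10–13 s: |Δx| = |7 − -2| = 9 m
13–18 s: |Δx| = |-11 − 7| = 18 m
Total path = 53 m; average speed = 53/18 = 53/18 m/s.

53/18 m/s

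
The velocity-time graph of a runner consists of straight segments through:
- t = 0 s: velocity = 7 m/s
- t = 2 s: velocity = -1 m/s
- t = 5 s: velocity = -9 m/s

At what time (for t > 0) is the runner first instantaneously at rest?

t = 1.75 s

v changes sign on 0–2 s (from 7 to -1); the graph is linear there, so v = 0 at t = 0 + (-7)·(2 − 0)/(-1 − 7) = 1.75 s.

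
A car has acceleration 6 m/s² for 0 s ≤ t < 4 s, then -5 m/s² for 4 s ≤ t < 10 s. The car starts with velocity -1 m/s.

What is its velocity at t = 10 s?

Δv equals the area under the a-t graph; then v = v₀ + Δv.
0–4 s: 6 × 4 = 24 m/s
4–10 s: -5 × 6 = -30 m/s
Δv = -6 m/s, so v(10) = -1 + (-6) = -7 m/s.

-7 m/s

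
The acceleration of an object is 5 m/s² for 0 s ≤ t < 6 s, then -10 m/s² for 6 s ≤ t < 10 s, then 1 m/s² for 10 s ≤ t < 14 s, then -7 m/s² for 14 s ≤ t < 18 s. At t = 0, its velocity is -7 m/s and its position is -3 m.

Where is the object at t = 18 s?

On each constant-a segment, Δv = aΔt and Δx = v₀Δt + ½aΔt²; chain segment to segment.
0–6 s: v starts -7 m/s; Δx = -7·6 + ½·5·6² = 48 m; v ends 23 m/s.
6–10 s: v starts 23 m/s; Δx = 23·4 + ½·-10·4² = 12 m; v ends -17 m/s.
10–14 s: v starts -17 m/s; Δx = -17·4 + ½·1·4² = -60 m; v ends -13 m/s.
14–18 s: v starts -13 m/s; Δx = -13·4 + ½·-7·4² = -108 m; v ends -41 m/s.
x(18) = -3 + Σ Δx = -111 m.

-111 m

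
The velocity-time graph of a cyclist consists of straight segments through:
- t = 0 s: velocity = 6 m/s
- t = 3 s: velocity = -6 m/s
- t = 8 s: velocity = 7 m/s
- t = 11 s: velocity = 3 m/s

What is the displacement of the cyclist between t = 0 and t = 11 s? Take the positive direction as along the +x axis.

17.5 m

Displacement is the signed area under the v-t curve.
0–3 s: ½(6 + -6)(3) = 0 m
3–8 s: ½(-6 + 7)(5) = 2.5 m
8–11 s: ½(7 + 3)(3) = 15 m
Net displacement = 17.5 m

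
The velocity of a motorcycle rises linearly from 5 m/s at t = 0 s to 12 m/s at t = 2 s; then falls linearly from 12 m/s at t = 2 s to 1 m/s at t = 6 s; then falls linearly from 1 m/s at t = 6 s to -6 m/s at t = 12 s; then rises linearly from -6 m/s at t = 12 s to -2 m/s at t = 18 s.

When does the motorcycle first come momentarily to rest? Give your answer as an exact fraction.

t = 48/7 s

v changes sign on 6–12 s (from 1 to -6); the graph is linear there, so v = 0 at t = 6 + (-1)·(12 − 6)/(-6 − 1) = 48/7 s.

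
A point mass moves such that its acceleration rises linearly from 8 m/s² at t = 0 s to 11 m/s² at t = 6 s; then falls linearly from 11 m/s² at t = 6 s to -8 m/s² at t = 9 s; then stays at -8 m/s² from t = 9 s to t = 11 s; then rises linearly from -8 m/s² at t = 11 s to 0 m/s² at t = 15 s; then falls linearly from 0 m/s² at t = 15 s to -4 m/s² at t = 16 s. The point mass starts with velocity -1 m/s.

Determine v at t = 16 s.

Δv equals the area under the a-t graph; then v = v₀ + Δv.
0–6 s: ½(8 + 11)(6) = 57 m/s
6–9 s: ½(11 + -8)(3) = 4.5 m/s
9–11 s: -8 × 2 = -16 m/s
11–15 s: ½(-8 + 0)(4) = -16 m/s
15–16 s: ½(0 + -4)(1) = -2 m/s
Δv = 27.5 m/s, so v(16) = -1 + (27.5) = 26.5 m/s.

26.5 m/s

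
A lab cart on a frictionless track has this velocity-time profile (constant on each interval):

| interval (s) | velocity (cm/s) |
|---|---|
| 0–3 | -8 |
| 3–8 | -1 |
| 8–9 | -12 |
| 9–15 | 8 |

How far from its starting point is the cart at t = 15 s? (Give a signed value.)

Displacement is the signed area under the v-t curve.
0–3 s: -8 × 3 = -24 cm
3–8 s: -1 × 5 = -5 cm
8–9 s: -12 × 1 = -12 cm
9–15 s: 8 × 6 = 48 cm
Net displacement = 7 cm

7 cm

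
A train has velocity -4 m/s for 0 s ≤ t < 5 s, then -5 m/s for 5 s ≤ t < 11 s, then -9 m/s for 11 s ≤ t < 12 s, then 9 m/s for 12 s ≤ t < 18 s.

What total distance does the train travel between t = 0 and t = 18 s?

Total distance travelled is ∫|v| dt — sum the magnitudes of each area piece.
0–5 s: |-4| × 5 = 20 m
5–11 s: |-5| × 6 = 30 m
11–12 s: |-9| × 1 = 9 m
12–18 s: |9| × 6 = 54 m
Total distance = 113 m

113 m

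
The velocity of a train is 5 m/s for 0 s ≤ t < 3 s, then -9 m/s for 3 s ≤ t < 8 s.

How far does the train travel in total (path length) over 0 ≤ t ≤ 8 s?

Total distance travelled is ∫|v| dt — sum the magnitudes of each area piece.
0–3 s: |5| × 3 = 15 m
3–8 s: |-9| × 5 = 45 m
Total distance = 60 m

60 m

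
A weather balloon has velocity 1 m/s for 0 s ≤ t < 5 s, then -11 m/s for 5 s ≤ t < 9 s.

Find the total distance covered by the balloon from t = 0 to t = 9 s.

Total distance travelled is ∫|v| dt — sum the magnitudes of each area piece.
0–5 s: |1| × 5 = 5 m
5–9 s: |-11| × 4 = 44 m
Total distance = 49 m

49 m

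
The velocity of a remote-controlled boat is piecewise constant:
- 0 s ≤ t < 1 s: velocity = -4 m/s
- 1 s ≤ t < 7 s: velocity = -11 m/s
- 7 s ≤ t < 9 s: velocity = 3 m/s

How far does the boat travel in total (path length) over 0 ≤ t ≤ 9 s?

76 m

Total distance travelled is ∫|v| dt — sum the magnitudes of each area piece.
0–1 s: |-4| × 1 = 4 m
1–7 s: |-11| × 6 = 66 m
7–9 s: |3| × 2 = 6 m
Total distance = 76 m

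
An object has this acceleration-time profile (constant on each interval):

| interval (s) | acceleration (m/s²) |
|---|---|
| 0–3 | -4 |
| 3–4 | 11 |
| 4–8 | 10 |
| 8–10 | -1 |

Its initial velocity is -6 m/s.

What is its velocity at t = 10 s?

Δv equals the area under the a-t graph; then v = v₀ + Δv.
0–3 s: -4 × 3 = -12 m/s
3–4 s: 11 × 1 = 11 m/s
4–8 s: 10 × 4 = 40 m/s
8–10 s: -1 × 2 = -2 m/s
Δv = 37 m/s, so v(10) = -6 + (37) = 31 m/s.

31 m/s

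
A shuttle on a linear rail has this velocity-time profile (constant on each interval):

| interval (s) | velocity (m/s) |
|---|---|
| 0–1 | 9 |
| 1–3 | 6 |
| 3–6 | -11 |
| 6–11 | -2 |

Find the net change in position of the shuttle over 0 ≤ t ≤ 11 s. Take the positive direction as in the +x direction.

-22 m

Net displacement equals the area under the velocity-time graph (areas below the axis count negative).
0–1 s: 9 × 1 = 9 m
1–3 s: 6 × 2 = 12 m
3–6 s: -11 × 3 = -33 m
6–11 s: -2 × 5 = -10 m
Net displacement = -22 m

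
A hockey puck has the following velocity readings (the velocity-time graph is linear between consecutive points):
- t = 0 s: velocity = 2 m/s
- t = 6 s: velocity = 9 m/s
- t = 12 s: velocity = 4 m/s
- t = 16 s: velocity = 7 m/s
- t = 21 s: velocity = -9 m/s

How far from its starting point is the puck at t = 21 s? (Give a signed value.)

89 m

Net displacement equals the area under the velocity-time graph (areas below the axis count negative).
0–6 s: ½(2 + 9)(6) = 33 m
6–12 s: ½(9 + 4)(6) = 39 m
12–16 s: ½(4 + 7)(4) = 22 m
16–21 s: ½(7 + -9)(5) = -5 m
Net displacement = 89 m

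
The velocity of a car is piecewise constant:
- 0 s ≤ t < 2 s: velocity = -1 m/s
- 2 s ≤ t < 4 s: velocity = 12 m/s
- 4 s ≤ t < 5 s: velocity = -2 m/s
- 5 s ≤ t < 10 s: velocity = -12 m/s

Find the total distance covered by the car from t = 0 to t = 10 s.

88 m

Distance (not displacement) is the total path length: add the absolute areas under v-t.
0–2 s: |-1| × 2 = 2 m
2–4 s: |12| × 2 = 24 m
4–5 s: |-2| × 1 = 2 m
5–10 s: |-12| × 5 = 60 m
Total distance = 88 m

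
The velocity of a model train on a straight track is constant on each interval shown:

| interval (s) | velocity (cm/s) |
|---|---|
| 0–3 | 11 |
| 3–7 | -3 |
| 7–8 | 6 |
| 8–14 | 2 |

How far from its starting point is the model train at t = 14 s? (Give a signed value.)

39 cm

Displacement is the signed area under the v-t curve.
0–3 s: 11 × 3 = 33 cm
3–7 s: -3 × 4 = -12 cm
7–8 s: 6 × 1 = 6 cm
8–14 s: 2 × 6 = 12 cm
Net displacement = 39 cm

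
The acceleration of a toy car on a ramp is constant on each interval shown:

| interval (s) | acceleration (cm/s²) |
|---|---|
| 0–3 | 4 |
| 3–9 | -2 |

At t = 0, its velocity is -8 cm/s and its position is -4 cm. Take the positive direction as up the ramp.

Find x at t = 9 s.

On each constant-a segment, Δv = aΔt and Δx = v₀Δt + ½aΔt²; chain segment to segment.
0–3 s: v starts -8 cm/s; Δx = -8·3 + ½·4·3² = -6 cm; v ends 4 cm/s.
3–9 s: v starts 4 cm/s; Δx = 4·6 + ½·-2·6² = -12 cm; v ends -8 cm/s.
x(9) = -4 + Σ Δx = -22 cm.

-22 cm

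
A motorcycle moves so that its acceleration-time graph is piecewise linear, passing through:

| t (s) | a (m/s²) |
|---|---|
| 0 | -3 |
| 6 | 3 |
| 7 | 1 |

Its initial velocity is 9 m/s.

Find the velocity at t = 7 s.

Δv equals the area under the a-t graph; then v = v₀ + Δv.
0–6 s: ½(-3 + 3)(6) = 0 m/s
6–7 s: ½(3 + 1)(1) = 2 m/s
Δv = 2 m/s, so v(7) = 9 + (2) = 11 m/s.

11 m/s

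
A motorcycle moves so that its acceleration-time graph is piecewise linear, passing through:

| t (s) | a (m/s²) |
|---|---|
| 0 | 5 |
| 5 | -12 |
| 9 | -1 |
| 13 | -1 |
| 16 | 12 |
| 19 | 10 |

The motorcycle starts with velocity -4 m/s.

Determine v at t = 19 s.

Δv equals the area under the a-t graph; then v = v₀ + Δv.
0–5 s: ½(5 + -12)(5) = -17.5 m/s
5–9 s: ½(-12 + -1)(4) = -26 m/s
9–13 s: -1 × 4 = -4 m/s
13–16 s: ½(-1 + 12)(3) = 16.5 m/s
16–19 s: ½(12 + 10)(3) = 33 m/s
Δv = 2 m/s, so v(19) = -4 + (2) = -2 m/s.

-2 m/s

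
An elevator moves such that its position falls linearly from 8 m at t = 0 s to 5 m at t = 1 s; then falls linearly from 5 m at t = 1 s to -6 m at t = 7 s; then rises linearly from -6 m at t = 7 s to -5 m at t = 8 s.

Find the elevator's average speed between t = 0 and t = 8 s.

Average speed = (total path length)/(elapsed time); on a piecewise-linear x-t graph the path length is Σ|Δx|.
0–1 s: |Δx| = |5 − 8| = 3 m
1–7 s: |Δx| = |-6 − 5| = 11 m
7–8 s: |Δx| = |-5 − -6| = 1 m
Total path = 15 m; average speed = 15/8 = 1.875 m/s.

1.875 m/s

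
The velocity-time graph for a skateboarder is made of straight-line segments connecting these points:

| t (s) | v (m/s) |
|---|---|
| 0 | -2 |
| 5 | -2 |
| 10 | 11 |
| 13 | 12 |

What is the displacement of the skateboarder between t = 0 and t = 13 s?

47 m

Net displacement equals the area under the velocity-time graph (areas below the axis count negative).
0–5 s: -2 × 5 = -10 m
5–10 s: ½(-2 + 11)(5) = 22.5 m
10–13 s: ½(11 + 12)(3) = 34.5 m
Net displacement = 47 m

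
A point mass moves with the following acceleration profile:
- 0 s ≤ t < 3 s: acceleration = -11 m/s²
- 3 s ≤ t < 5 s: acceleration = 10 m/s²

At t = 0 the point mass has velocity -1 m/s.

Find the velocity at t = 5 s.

Δv equals the area under the a-t graph; then v = v₀ + Δv.
0–3 s: -11 × 3 = -33 m/s
3–5 s: 10 × 2 = 20 m/s
Δv = -13 m/s, so v(5) = -1 + (-13) = -14 m/s.

-14 m/s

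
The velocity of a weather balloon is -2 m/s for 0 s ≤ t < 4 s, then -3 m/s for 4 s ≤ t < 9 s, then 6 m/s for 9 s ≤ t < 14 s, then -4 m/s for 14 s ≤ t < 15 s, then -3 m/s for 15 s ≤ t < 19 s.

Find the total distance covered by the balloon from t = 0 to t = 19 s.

69 m

Total distance travelled is ∫|v| dt — sum the magnitudes of each area piece.
0–4 s: |-2| × 4 = 8 m
4–9 s: |-3| × 5 = 15 m
9–14 s: |6| × 5 = 30 m
14–15 s: |-4| × 1 = 4 m
15–19 s: |-3| × 4 = 12 m
Total distance = 69 m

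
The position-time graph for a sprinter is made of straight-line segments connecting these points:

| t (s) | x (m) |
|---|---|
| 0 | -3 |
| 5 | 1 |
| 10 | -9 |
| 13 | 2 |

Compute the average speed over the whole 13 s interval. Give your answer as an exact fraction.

Average speed = (total path length)/(elapsed time); on a piecewise-linear x-t graph the path length is Σ|Δx|.
0–5 s: |Δx| = |1 − -3| = 4 m
5–10 s: |Δx| = |-9 − 1| = 10 m
10–13 s: |Δx| = |2 − -9| = 11 m
Total path = 25 m; average speed = 25/13 = 25/13 m/s.

25/13 m/s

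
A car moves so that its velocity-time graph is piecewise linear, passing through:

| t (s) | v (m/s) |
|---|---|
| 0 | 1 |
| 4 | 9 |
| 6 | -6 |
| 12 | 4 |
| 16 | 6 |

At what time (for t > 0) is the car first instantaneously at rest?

v changes sign on 4–6 s (from 9 to -6); the graph is linear there, so v = 0 at t = 4 + (-9)·(6 − 4)/(-6 − 9) = 5.2 s.

t = 5.2 s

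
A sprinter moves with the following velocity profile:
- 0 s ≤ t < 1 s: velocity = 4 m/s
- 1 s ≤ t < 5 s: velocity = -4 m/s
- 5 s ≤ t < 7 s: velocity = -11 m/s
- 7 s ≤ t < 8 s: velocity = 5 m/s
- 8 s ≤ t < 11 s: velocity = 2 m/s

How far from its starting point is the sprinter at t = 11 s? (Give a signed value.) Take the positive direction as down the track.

Net displacement equals the area under the velocity-time graph (areas below the axis count negative).
0–1 s: 4 × 1 = 4 m
1–5 s: -4 × 4 = -16 m
5–7 s: -11 × 2 = -22 m
7–8 s: 5 × 1 = 5 m
8–11 s: 2 × 3 = 6 m
Net displacement = -23 m

-23 m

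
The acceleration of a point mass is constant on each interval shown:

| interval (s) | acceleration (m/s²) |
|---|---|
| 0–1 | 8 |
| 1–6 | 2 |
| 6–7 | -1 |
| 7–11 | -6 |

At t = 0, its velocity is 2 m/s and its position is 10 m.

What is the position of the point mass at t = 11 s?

138.5 m

On each constant-a segment, Δv = aΔt and Δx = v₀Δt + ½aΔt²; chain segment to segment.
0–1 s: v starts 2 m/s; Δx = 2·1 + ½·8·1² = 6 m; v ends 10 m/s.
1–6 s: v starts 10 m/s; Δx = 10·5 + ½·2·5² = 75 m; v ends 20 m/s.
6–7 s: v starts 20 m/s; Δx = 20·1 + ½·-1·1² = 19.5 m; v ends 19 m/s.
7–11 s: v starts 19 m/s; Δx = 19·4 + ½·-6·4² = 28 m; v ends -5 m/s.
x(11) = 10 + Σ Δx = 138.5 m.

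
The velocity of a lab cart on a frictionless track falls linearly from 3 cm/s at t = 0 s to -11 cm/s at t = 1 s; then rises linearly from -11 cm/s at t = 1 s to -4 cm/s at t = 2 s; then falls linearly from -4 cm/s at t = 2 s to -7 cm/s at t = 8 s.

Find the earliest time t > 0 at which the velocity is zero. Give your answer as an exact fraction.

v changes sign on 0–1 s (from 3 to -11); the graph is linear there, so v = 0 at t = 0 + (-3)·(1 − 0)/(-11 − 3) = 3/14 s.

t = 3/14 s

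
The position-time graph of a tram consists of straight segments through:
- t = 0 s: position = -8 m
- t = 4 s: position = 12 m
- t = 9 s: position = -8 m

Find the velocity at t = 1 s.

Velocity is the slope of the x-t graph on 0–4 s: (12 − -8)/(4 − 0) = 5 m/s.

5 m/s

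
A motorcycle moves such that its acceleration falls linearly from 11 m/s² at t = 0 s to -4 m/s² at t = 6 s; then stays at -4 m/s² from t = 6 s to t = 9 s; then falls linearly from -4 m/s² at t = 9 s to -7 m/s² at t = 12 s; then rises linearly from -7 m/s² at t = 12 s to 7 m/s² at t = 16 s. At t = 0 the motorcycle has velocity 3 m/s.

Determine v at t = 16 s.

-4.5 m/s

Δv equals the area under the a-t graph; then v = v₀ + Δv.
0–6 s: ½(11 + -4)(6) = 21 m/s
6–9 s: -4 × 3 = -12 m/s
9–12 s: ½(-4 + -7)(3) = -16.5 m/s
12–16 s: ½(-7 + 7)(4) = 0 m/s
Δv = -7.5 m/s, so v(16) = 3 + (-7.5) = -4.5 m/s.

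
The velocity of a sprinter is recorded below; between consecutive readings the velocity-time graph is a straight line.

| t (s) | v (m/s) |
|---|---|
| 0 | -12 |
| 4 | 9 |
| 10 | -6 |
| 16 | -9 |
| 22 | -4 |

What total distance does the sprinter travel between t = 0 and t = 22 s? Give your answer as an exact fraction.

Distance (not displacement) is the total path length: add the absolute areas under v-t.
0–4 s: v = 0 at t = 16/7 s; triangle areas 96/7 + 54/7 = 150/7 m
4–10 s: v = 0 at t = 7.6 s; triangle areas 16.2 + 7.2 = 23.4 m
10–16 s: |½(-6 + -9)(6)| = 45 m
16–22 s: |½(-9 + -4)(6)| = 39 m
Total distance = 4509/35 m

4509/35 m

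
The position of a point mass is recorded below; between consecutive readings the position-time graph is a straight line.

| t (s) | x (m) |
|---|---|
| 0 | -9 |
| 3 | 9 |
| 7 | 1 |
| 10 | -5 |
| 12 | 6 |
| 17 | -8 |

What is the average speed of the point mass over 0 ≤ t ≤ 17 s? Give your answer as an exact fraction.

Average speed = (total path length)/(elapsed time); on a piecewise-linear x-t graph the path length is Σ|Δx|.
0–3 s: |Δx| = |9 − -9| = 18 m
3–7 s: |Δx| = |1 − 9| = 8 m
7–10 s: |Δx| = |-5 − 1| = 6 m
10–12 s: |Δx| = |6 − -5| = 11 m
12–17 s: |Δx| = |-8 − 6| = 14 m
Total path = 57 m; average speed = 57/17 = 57/17 m/s.

57/17 m/s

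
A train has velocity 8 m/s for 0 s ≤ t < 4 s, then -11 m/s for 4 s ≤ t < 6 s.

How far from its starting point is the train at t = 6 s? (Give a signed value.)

Net displacement equals the area under the velocity-time graph (areas below the axis count negative).
0–4 s: 8 × 4 = 32 m
4–6 s: -11 × 2 = -22 m
Net displacement = 10 m

10 m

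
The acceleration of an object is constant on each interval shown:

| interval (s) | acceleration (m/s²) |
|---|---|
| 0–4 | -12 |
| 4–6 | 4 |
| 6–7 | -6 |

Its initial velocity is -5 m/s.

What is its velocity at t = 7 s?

-51 m/s

Δv equals the area under the a-t graph; then v = v₀ + Δv.
0–4 s: -12 × 4 = -48 m/s
4–6 s: 4 × 2 = 8 m/s
6–7 s: -6 × 1 = -6 m/s
Δv = -46 m/s, so v(7) = -5 + (-46) = -51 m/s.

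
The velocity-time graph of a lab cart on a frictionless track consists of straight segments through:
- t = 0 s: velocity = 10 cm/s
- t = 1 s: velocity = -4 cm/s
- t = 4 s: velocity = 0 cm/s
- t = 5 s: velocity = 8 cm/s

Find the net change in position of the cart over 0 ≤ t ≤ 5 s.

1 cm

Net displacement equals the area under the velocity-time graph (areas below the axis count negative).
0–1 s: ½(10 + -4)(1) = 3 cm
1–4 s: ½(-4 + 0)(3) = -6 cm
4–5 s: ½(0 + 8)(1) = 4 cm
Net displacement = 1 cm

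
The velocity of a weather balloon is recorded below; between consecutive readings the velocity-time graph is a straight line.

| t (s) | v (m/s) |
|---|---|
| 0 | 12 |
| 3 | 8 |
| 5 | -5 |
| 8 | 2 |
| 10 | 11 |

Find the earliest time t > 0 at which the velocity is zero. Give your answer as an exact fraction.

t = 55/13 s

v changes sign on 3–5 s (from 8 to -5); the graph is linear there, so v = 0 at t = 3 + (-8)·(5 − 3)/(-5 − 8) = 55/13 s.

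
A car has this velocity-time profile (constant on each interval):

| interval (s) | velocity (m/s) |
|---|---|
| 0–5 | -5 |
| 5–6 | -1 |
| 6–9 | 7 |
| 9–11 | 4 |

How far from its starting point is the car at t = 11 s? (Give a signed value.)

3 m

Displacement is the signed area under the v-t curve.
0–5 s: -5 × 5 = -25 m
5–6 s: -1 × 1 = -1 m
6–9 s: 7 × 3 = 21 m
9–11 s: 4 × 2 = 8 m
Net displacement = 3 m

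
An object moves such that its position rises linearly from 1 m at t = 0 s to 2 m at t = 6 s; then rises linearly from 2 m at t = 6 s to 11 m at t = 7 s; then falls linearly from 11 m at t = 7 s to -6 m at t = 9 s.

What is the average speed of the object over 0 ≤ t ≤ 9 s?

Average speed = (total path length)/(elapsed time); on a piecewise-linear x-t graph the path length is Σ|Δx|.
0–6 s: |Δx| = |2 − 1| = 1 m
6–7 s: |Δx| = |11 − 2| = 9 m
7–9 s: |Δx| = |-6 − 11| = 17 m
Total path = 27 m; average speed = 27/9 = 3 m/s.

3 m/s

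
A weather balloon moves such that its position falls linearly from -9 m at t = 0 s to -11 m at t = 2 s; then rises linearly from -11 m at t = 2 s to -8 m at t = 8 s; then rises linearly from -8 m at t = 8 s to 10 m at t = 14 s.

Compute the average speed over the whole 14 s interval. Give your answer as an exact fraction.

23/14 m/s

Average speed = (total path length)/(elapsed time); on a piecewise-linear x-t graph the path length is Σ|Δx|.
0–2 s: |Δx| = |-11 − -9| = 2 m
2–8 s: |Δx| = |-8 − -11| = 3 m
8–14 s: |Δx| = |10 − -8| = 18 m
Total path = 23 m; average speed = 23/14 = 23/14 m/s.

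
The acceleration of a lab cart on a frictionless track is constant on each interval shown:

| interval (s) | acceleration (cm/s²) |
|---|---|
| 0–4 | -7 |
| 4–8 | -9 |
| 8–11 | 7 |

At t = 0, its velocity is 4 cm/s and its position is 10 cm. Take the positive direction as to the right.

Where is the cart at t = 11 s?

-346.5 cm

On each constant-a segment, Δv = aΔt and Δx = v₀Δt + ½aΔt²; chain segment to segment.
0–4 s: v starts 4 cm/s; Δx = 4·4 + ½·-7·4² = -40 cm; v ends -24 cm/s.
4–8 s: v starts -24 cm/s; Δx = -24·4 + ½·-9·4² = -168 cm; v ends -60 cm/s.
8–11 s: v starts -60 cm/s; Δx = -60·3 + ½·7·3² = -148.5 cm; v ends -39 cm/s.
x(11) = 10 + Σ Δx = -346.5 cm.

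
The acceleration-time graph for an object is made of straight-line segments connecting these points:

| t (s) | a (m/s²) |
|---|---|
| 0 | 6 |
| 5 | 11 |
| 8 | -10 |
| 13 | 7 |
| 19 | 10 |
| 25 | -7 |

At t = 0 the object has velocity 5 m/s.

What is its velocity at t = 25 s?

Δv equals the area under the a-t graph; then v = v₀ + Δv.
0–5 s: ½(6 + 11)(5) = 42.5 m/s
5–8 s: ½(11 + -10)(3) = 1.5 m/s
8–13 s: ½(-10 + 7)(5) = -7.5 m/s
13–19 s: ½(7 + 10)(6) = 51 m/s
19–25 s: ½(10 + -7)(6) = 9 m/s
Δv = 96.5 m/s, so v(25) = 5 + (96.5) = 101.5 m/s.

101.5 m/s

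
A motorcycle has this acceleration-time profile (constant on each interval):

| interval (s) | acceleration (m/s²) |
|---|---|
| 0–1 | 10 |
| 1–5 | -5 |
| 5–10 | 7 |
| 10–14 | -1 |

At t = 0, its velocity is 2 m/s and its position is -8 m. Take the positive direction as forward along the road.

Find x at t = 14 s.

154.5 m

On each constant-a segment, Δv = aΔt and Δx = v₀Δt + ½aΔt²; chain segment to segment.
0–1 s: v starts 2 m/s; Δx = 2·1 + ½·10·1² = 7 m; v ends 12 m/s.
1–5 s: v starts 12 m/s; Δx = 12·4 + ½·-5·4² = 8 m; v ends -8 m/s.
5–10 s: v starts -8 m/s; Δx = -8·5 + ½·7·5² = 47.5 m; v ends 27 m/s.
10–14 s: v starts 27 m/s; Δx = 27·4 + ½·-1·4² = 100 m; v ends 23 m/s.
x(14) = -8 + Σ Δx = 154.5 m.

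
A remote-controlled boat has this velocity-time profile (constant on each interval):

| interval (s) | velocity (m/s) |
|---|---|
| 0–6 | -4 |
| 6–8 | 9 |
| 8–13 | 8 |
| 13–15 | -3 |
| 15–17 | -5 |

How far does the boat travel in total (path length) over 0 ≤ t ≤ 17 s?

98 m

Distance (not displacement) is the total path length: add the absolute areas under v-t.
0–6 s: |-4| × 6 = 24 m
6–8 s: |9| × 2 = 18 m
8–13 s: |8| × 5 = 40 m
13–15 s: |-3| × 2 = 6 m
15–17 s: |-5| × 2 = 10 m
Total distance = 98 m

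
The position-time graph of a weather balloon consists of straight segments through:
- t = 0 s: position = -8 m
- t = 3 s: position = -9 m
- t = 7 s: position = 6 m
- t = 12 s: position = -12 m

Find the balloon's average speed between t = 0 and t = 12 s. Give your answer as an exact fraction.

17/6 m/s

Average speed = (total path length)/(elapsed time); on a piecewise-linear x-t graph the path length is Σ|Δx|.
0–3 s: |Δx| = |-9 − -8| = 1 m
3–7 s: |Δx| = |6 − -9| = 15 m
7–12 s: |Δx| = |-12 − 6| = 18 m
Total path = 34 m; average speed = 34/12 = 17/6 m/s.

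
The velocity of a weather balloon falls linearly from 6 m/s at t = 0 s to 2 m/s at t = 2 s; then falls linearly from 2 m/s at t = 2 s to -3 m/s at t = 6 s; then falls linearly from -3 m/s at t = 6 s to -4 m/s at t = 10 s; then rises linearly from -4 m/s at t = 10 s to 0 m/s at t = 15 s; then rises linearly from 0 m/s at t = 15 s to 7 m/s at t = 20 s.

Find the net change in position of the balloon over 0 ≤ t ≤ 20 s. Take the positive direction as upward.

Net displacement equals the area under the velocity-time graph (areas below the axis count negative).
0–2 s: ½(6 + 2)(2) = 8 m
2–6 s: ½(2 + -3)(4) = -2 m
6–10 s: ½(-3 + -4)(4) = -14 m
10–15 s: ½(-4 + 0)(5) = -10 m
15–20 s: ½(0 + 7)(5) = 17.5 m
Net displacement = -0.5 m

-0.5 m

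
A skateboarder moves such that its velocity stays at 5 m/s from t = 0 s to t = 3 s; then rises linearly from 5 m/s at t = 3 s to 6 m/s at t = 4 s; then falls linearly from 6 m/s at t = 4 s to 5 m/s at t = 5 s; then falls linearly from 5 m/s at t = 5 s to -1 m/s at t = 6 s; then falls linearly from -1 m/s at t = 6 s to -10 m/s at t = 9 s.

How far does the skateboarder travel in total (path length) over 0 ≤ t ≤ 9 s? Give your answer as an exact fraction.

134/3 m

Total distance travelled is ∫|v| dt — sum the magnitudes of each area piece.
0–3 s: |5| × 3 = 15 m
3–4 s: |½(5 + 6)(1)| = 5.5 m
4–5 s: |½(6 + 5)(1)| = 5.5 m
5–6 s: v = 0 at t = 35/6 s; triangle areas 25/12 + 1/12 = 13/6 m
6–9 s: |½(-1 + -10)(3)| = 16.5 m
Total distance = 134/3 m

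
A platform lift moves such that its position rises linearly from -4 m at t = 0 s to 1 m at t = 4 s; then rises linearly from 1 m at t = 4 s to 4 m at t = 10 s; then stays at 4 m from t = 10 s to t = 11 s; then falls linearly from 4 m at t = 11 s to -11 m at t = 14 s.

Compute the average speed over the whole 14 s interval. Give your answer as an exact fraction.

23/14 m/s

Average speed = (total path length)/(elapsed time); on a piecewise-linear x-t graph the path length is Σ|Δx|.
0–4 s: |Δx| = |1 − -4| = 5 m
4–10 s: |Δx| = |4 − 1| = 3 m
10–11 s: |Δx| = |4 − 4| = 0 m
11–14 s: |Δx| = |-11 − 4| = 15 m
Total path = 23 m; average speed = 23/14 = 23/14 m/s.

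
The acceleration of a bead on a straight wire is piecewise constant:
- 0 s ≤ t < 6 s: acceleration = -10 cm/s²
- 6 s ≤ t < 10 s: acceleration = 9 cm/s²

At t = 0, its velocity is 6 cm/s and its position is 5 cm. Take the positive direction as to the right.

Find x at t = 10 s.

On each constant-a segment, Δv = aΔt and Δx = v₀Δt + ½aΔt²; chain segment to segment.
0–6 s: v starts 6 cm/s; Δx = 6·6 + ½·-10·6² = -144 cm; v ends -54 cm/s.
6–10 s: v starts -54 cm/s; Δx = -54·4 + ½·9·4² = -144 cm; v ends -18 cm/s.
x(10) = 5 + Σ Δx = -283 cm.

-283 cm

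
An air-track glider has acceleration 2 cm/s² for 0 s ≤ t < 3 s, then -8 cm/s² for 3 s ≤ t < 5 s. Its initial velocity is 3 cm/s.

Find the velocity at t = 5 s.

Δv equals the area under the a-t graph; then v = v₀ + Δv.
0–3 s: 2 × 3 = 6 cm/s
3–5 s: -8 × 2 = -16 cm/s
Δv = -10 cm/s, so v(5) = 3 + (-10) = -7 cm/s.

-7 cm/s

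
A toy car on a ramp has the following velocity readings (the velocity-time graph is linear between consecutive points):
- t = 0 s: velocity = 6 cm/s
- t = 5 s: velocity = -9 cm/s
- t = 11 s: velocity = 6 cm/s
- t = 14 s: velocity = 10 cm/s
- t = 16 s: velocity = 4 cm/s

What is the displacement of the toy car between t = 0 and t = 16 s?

21.5 cm

Displacement is the signed area under the v-t curve.
0–5 s: ½(6 + -9)(5) = -7.5 cm
5–11 s: ½(-9 + 6)(6) = -9 cm
11–14 s: ½(6 + 10)(3) = 24 cm
14–16 s: ½(10 + 4)(2) = 14 cm
Net displacement = 21.5 cm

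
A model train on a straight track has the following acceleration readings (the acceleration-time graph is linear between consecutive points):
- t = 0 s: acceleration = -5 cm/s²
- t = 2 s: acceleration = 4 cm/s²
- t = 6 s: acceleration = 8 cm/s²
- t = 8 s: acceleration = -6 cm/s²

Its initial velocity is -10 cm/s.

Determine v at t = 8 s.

15 cm/s

Δv equals the area under the a-t graph; then v = v₀ + Δv.
0–2 s: ½(-5 + 4)(2) = -1 cm/s
2–6 s: ½(4 + 8)(4) = 24 cm/s
6–8 s: ½(8 + -6)(2) = 2 cm/s
Δv = 25 cm/s, so v(8) = -10 + (25) = 15 cm/s.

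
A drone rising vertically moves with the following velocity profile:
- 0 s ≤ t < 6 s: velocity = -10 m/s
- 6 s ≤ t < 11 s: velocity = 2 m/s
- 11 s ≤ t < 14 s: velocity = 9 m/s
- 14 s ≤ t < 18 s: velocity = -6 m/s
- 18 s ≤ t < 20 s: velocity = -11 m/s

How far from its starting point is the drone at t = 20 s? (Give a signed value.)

Displacement is the signed area under the v-t curve.
0–6 s: -10 × 6 = -60 m
6–11 s: 2 × 5 = 10 m
11–14 s: 9 × 3 = 27 m
14–18 s: -6 × 4 = -24 m
18–20 s: -11 × 2 = -22 m
Net displacement = -69 m

-69 m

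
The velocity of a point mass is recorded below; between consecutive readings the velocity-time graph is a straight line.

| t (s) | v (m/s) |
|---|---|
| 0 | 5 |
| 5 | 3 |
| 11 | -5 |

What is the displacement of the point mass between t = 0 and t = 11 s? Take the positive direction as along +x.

14 m

Net displacement equals the area under the velocity-time graph (areas below the axis count negative).
0–5 s: ½(5 + 3)(5) = 20 m
5–11 s: ½(3 + -5)(6) = -6 m
Net displacement = 14 m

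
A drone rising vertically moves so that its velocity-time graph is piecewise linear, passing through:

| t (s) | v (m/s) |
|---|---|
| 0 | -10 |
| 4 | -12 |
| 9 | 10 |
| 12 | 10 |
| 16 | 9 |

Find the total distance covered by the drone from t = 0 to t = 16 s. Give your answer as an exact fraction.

Total distance travelled is ∫|v| dt — sum the magnitudes of each area piece.
0–4 s: |½(-10 + -12)(4)| = 44 m
4–9 s: v = 0 at t = 74/11 s; triangle areas 180/11 + 125/11 = 305/11 m
9–12 s: |10| × 3 = 30 m
12–16 s: |½(10 + 9)(4)| = 38 m
Total distance = 1537/11 m

1537/11 m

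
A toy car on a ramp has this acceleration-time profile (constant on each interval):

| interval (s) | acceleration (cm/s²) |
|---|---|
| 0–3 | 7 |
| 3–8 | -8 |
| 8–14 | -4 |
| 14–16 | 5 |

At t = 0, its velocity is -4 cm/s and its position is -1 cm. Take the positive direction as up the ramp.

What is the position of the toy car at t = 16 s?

On each constant-a segment, Δv = aΔt and Δx = v₀Δt + ½aΔt²; chain segment to segment.
0–3 s: v starts -4 cm/s; Δx = -4·3 + ½·7·3² = 19.5 cm; v ends 17 cm/s.
3–8 s: v starts 17 cm/s; Δx = 17·5 + ½·-8·5² = -15 cm; v ends -23 cm/s.
8–14 s: v starts -23 cm/s; Δx = -23·6 + ½·-4·6² = -210 cm; v ends -47 cm/s.
14–16 s: v starts -47 cm/s; Δx = -47·2 + ½·5·2² = -84 cm; v ends -37 cm/s.
x(16) = -1 + Σ Δx = -290.5 cm.

-290.5 cm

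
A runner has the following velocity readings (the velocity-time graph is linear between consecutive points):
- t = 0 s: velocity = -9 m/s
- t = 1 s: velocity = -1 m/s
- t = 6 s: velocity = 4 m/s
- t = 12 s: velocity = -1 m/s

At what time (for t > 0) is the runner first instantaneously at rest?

v changes sign on 1–6 s (from -1 to 4); the graph is linear there, so v = 0 at t = 1 + (1)·(6 − 1)/(4 − -1) = 2 s.

t = 2 s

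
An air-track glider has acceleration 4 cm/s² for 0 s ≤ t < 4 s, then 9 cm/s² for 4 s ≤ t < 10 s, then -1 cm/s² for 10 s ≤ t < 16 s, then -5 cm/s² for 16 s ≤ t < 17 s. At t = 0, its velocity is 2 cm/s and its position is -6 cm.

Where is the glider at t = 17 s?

781.5 cm

On each constant-a segment, Δv = aΔt and Δx = v₀Δt + ½aΔt²; chain segment to segment.
0–4 s: v starts 2 cm/s; Δx = 2·4 + ½·4·4² = 40 cm; v ends 18 cm/s.
4–10 s: v starts 18 cm/s; Δx = 18·6 + ½·9·6² = 270 cm; v ends 72 cm/s.
10–16 s: v starts 72 cm/s; Δx = 72·6 + ½·-1·6² = 414 cm; v ends 66 cm/s.
16–17 s: v starts 66 cm/s; Δx = 66·1 + ½·-5·1² = 63.5 cm; v ends 61 cm/s.
x(17) = -6 + Σ Δx = 781.5 cm.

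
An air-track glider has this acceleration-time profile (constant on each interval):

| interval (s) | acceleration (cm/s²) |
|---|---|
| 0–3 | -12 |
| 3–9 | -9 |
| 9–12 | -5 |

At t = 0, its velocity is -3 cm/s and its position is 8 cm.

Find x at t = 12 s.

-752.5 cm

On each constant-a segment, Δv = aΔt and Δx = v₀Δt + ½aΔt²; chain segment to segment.
0–3 s: v starts -3 cm/s; Δx = -3·3 + ½·-12·3² = -63 cm; v ends -39 cm/s.
3–9 s: v starts -39 cm/s; Δx = -39·6 + ½·-9·6² = -396 cm; v ends -93 cm/s.
9–12 s: v starts -93 cm/s; Δx = -93·3 + ½·-5·3² = -301.5 cm; v ends -108 cm/s.
x(12) = 8 + Σ Δx = -752.5 cm.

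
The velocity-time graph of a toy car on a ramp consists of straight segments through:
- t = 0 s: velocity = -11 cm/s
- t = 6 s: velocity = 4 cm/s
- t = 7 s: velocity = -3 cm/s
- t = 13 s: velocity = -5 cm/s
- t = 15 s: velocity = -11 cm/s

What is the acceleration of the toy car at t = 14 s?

Acceleration is the slope of the v-t graph on 13–15 s: (-11 − -5)/(15 − 13) = -3 cm/s².

-3 cm/s²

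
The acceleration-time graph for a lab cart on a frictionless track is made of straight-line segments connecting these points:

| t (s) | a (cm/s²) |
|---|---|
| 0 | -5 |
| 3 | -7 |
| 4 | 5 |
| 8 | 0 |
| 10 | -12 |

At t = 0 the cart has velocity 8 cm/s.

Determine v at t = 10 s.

Δv equals the area under the a-t graph; then v = v₀ + Δv.
0–3 s: ½(-5 + -7)(3) = -18 cm/s
3–4 s: ½(-7 + 5)(1) = -1 cm/s
4–8 s: ½(5 + 0)(4) = 10 cm/s
8–10 s: ½(0 + -12)(2) = -12 cm/s
Δv = -21 cm/s, so v(10) = 8 + (-21) = -13 cm/s.

-13 cm/s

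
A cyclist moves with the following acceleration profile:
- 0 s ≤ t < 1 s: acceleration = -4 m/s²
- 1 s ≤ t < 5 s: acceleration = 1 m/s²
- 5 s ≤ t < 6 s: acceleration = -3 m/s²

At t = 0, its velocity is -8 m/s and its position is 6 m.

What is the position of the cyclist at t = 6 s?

On each constant-a segment, Δv = aΔt and Δx = v₀Δt + ½aΔt²; chain segment to segment.
0–1 s: v starts -8 m/s; Δx = -8·1 + ½·-4·1² = -10 m; v ends -12 m/s.
1–5 s: v starts -12 m/s; Δx = -12·4 + ½·1·4² = -40 m; v ends -8 m/s.
5–6 s: v starts -8 m/s; Δx = -8·1 + ½·-3·1² = -9.5 m; v ends -11 m/s.
x(6) = 6 + Σ Δx = -53.5 m.

-53.5 m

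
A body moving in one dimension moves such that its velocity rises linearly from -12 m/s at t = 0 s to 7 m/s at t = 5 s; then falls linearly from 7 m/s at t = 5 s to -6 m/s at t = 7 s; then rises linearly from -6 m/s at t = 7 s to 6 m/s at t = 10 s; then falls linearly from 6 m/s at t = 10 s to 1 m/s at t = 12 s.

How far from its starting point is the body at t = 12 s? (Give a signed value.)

-4.5 m

Displacement is the signed area under the v-t curve.
0–5 s: ½(-12 + 7)(5) = -12.5 m
5–7 s: ½(7 + -6)(2) = 1 m
7–10 s: ½(-6 + 6)(3) = 0 m
10–12 s: ½(6 + 1)(2) = 7 m
Net displacement = -4.5 m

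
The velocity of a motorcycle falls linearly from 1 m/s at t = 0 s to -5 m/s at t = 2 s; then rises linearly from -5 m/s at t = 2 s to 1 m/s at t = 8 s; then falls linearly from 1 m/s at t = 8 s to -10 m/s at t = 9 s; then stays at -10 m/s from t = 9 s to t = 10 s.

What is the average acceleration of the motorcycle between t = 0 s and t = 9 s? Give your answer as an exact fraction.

-11/9 m/s²

Average acceleration = Δv/Δt = (-10 − 1)/(9 − 0) = -11/9 m/s².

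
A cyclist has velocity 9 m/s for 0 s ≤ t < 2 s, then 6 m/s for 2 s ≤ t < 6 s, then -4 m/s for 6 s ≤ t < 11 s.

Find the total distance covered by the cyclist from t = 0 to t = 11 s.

Distance (not displacement) is the total path length: add the absolute areas under v-t.
0–2 s: |9| × 2 = 18 m
2–6 s: |6| × 4 = 24 m
6–11 s: |-4| × 5 = 20 m
Total distance = 62 m

62 m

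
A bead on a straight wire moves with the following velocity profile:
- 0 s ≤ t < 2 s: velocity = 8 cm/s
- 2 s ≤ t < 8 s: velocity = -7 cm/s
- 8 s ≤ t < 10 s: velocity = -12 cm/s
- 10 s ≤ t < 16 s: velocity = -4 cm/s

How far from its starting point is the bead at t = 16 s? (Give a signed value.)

Displacement is the signed area under the v-t curve.
0–2 s: 8 × 2 = 16 cm
2–8 s: -7 × 6 = -42 cm
8–10 s: -12 × 2 = -24 cm
10–16 s: -4 × 6 = -24 cm
Net displacement = -74 cm

-74 cm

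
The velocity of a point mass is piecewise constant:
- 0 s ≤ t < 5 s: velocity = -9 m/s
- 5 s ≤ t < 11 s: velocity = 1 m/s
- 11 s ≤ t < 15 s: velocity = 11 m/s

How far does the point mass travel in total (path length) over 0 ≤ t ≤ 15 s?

95 m

Total distance travelled is ∫|v| dt — sum the magnitudes of each area piece.
0–5 s: |-9| × 5 = 45 m
5–11 s: |1| × 6 = 6 m
11–15 s: |11| × 4 = 44 m
Total distance = 95 m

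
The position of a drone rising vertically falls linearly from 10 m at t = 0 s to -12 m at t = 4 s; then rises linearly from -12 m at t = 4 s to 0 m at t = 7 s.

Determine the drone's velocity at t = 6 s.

Velocity is the slope of the x-t graph on 4–7 s: (0 − -12)/(7 − 4) = 4 m/s.

4 m/s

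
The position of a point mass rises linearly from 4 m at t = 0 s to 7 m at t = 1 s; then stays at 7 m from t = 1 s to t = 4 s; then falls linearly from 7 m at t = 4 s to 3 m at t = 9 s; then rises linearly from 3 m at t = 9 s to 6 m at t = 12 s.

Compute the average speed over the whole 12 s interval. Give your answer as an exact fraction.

5/6 m/s

Average speed = (total path length)/(elapsed time); on a piecewise-linear x-t graph the path length is Σ|Δx|.
0–1 s: |Δx| = |7 − 4| = 3 m
1–4 s: |Δx| = |7 − 7| = 0 m
4–9 s: |Δx| = |3 − 7| = 4 m
9–12 s: |Δx| = |6 − 3| = 3 m
Total path = 10 m; average speed = 10/12 = 5/6 m/s.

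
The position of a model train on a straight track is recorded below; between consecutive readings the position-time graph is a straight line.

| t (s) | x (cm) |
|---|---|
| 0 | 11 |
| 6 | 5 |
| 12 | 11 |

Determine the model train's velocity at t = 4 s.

Velocity is the slope of the x-t graph on 0–6 s: (5 − 11)/(6 − 0) = -1 cm/s.

-1 cm/s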